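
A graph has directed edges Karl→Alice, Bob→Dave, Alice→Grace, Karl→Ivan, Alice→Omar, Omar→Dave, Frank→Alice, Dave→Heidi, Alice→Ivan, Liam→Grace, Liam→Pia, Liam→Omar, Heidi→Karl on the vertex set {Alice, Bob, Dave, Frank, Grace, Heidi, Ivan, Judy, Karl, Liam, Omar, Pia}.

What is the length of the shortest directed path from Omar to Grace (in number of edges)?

5

Distance 0: Omar.
Distance 1: Dave.
Distance 2: Heidi.
Distance 3: Karl.
Distance 4: Alice, Ivan.
Distance 5: Grace — contains Grace.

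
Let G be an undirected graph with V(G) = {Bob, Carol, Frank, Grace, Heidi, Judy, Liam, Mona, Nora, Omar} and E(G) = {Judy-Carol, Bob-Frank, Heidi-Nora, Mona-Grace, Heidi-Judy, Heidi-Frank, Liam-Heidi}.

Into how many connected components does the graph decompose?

3

From Bob: component {Bob, Carol, Frank, Heidi, Judy, Liam, Nora}.
From Grace: component {Grace, Mona}.
From Omar: component {Omar}.
That's 3 components.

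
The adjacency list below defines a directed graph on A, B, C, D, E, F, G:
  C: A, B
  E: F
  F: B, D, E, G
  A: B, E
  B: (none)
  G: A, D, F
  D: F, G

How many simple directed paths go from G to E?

G→A→E
G→D→F→E
G→F→E

3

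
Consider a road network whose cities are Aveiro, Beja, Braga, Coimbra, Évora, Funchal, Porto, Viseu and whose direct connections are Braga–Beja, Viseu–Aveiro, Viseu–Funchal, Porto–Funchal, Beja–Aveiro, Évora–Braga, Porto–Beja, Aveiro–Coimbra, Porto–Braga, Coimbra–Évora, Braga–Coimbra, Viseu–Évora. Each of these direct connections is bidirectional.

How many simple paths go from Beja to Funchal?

17

Beja–Aveiro–Coimbra–Braga–Évora–Viseu–Funchal
Beja–Aveiro–Coimbra–Braga–Porto–Funchal
Beja–Aveiro–Coimbra–Évora–Braga–Porto–Funchal
Beja–Aveiro–Coimbra–Évora–Viseu–Funchal
Beja–Aveiro–Viseu–Évora–Braga–Porto–Funchal
Beja–Aveiro–Viseu–Évora–Coimbra–Braga–Porto–Funchal
Beja–Aveiro–Viseu–Funchal
Beja–Braga–Coimbra–Aveiro–Viseu–Funchal
... and 9 more.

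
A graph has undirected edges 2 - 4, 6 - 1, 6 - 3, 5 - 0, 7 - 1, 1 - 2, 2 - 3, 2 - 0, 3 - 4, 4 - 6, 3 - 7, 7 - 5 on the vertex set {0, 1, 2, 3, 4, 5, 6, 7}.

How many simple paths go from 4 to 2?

12

4–2
4–3–2
4–3–6–1–2
4–3–6–1–7–5–0–2
4–3–7–1–2
4–3–7–5–0–2
4–6–1–2
4–6–1–7–3–2
4–6–1–7–5–0–2
4–6–3–2
4–6–3–7–1–2
4–6–3–7–5–0–2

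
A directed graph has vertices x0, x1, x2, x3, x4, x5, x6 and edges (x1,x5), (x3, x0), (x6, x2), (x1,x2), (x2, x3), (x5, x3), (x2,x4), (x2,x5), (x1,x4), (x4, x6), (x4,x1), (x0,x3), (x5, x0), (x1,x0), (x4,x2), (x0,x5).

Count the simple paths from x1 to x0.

x1→x0
x1→x2→x3→x0
x1→x2→x5→x0
x1→x2→x5→x3→x0
x1→x4→x2→x3→x0
x1→x4→x2→x5→x0
x1→x4→x2→x5→x3→x0
x1→x4→x6→x2→x3→x0
x1→x4→x6→x2→x5→x0
x1→x4→x6→x2→x5→x3→x0
x1→x5→x0
x1→x5→x3→x0

12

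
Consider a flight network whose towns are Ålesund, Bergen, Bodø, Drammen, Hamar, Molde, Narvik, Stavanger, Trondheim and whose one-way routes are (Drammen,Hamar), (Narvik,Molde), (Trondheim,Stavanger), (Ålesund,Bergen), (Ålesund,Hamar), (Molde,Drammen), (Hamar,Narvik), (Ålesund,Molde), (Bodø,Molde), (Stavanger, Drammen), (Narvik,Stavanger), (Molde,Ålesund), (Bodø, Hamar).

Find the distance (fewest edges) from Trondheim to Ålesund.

6

Distance 0: Trondheim.
Distance 1: Stavanger.
Distance 2: Drammen.
Distance 3: Hamar.
Distance 4: Narvik.
Distance 5: Molde.
Distance 6: Ålesund — contains Ålesund.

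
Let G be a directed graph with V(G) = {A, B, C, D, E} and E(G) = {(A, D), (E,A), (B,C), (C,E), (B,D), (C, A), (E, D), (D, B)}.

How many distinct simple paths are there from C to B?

C→A→D→B
C→E→A→D→B
C→E→D→B

3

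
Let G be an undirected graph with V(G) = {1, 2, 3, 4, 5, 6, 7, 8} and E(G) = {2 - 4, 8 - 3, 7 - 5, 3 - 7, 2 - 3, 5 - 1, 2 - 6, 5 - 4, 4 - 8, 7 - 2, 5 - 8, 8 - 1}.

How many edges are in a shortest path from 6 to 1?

Distance 0: 6.
Distance 1: 2.
Distance 2: 3, 4, 7.
Distance 3: 5, 8.
Distance 4: 1 — contains 1.

4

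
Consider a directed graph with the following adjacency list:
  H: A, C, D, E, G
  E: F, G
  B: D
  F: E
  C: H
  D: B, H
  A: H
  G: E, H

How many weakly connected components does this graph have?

From A: component {A, B, C, D, E, F, G, H}.
That's 1 component.

1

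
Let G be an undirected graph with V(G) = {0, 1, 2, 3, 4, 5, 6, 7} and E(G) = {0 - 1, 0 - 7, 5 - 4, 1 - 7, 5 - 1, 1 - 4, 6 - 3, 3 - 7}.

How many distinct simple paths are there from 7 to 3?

1

7–3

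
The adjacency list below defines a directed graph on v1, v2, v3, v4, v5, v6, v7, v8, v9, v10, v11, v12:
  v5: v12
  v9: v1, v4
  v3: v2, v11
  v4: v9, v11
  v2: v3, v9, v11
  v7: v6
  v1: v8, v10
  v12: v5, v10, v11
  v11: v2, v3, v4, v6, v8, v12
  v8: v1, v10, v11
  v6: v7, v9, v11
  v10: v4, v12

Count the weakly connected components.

1

From v1: component {v1, v2, v3, v4, v5, v6, v7, v8, v9, v10, v11, v12}.
That's 1 component.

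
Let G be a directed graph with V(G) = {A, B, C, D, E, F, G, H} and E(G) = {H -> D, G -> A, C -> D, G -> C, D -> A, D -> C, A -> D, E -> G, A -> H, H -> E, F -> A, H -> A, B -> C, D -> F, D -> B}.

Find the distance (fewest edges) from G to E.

3

Distance 0: G.
Distance 1: A, C.
Distance 2: D, H.
Distance 3: B, E, F — contains E.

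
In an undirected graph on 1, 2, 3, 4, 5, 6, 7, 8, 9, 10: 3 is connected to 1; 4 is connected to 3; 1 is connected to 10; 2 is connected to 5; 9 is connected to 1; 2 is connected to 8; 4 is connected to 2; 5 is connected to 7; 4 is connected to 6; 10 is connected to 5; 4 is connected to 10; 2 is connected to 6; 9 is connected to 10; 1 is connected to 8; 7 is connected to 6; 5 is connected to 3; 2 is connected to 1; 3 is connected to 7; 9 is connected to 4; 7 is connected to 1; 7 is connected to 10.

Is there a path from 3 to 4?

Explore from 3.
Distance 1: reach 1, 4, 5, 7.
Found 4.

Yes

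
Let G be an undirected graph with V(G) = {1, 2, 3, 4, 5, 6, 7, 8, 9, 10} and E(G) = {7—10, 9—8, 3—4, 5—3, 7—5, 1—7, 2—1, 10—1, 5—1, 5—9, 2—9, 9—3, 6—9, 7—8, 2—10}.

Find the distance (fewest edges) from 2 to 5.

2

Distance 0: 2.
Distance 1: 1, 9, 10.
Distance 2: 3, 5, 6, 7, 8 — contains 5.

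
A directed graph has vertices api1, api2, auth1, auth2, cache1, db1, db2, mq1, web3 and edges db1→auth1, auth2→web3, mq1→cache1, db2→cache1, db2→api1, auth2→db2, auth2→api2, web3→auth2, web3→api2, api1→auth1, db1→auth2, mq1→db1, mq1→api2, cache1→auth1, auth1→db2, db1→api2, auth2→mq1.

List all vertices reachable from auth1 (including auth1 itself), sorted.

Start at auth1.
Its neighbours: db2.
Then their neighbours: api1, cache1.
Nothing further is reachable.

api1, auth1, cache1, db2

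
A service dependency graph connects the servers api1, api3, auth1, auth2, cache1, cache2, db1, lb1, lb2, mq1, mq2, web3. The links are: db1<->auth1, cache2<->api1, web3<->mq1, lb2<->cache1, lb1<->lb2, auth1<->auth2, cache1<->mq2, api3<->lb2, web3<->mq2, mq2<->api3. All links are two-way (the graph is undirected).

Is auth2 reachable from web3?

No

Explore from web3.
Distance 1: reach mq1, mq2.
Distance 2: reach api3, cache1.
Distance 3: reach lb2.
Distance 4: reach lb1.
The search is exhausted without reaching auth2; it lies in a different component.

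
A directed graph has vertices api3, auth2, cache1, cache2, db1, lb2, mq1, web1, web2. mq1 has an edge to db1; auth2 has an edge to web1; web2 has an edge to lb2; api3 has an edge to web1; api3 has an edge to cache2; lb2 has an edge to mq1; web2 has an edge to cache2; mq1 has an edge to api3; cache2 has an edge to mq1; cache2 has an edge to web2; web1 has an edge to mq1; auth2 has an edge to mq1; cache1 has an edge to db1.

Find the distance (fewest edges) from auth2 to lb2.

5

Distance 0: auth2.
Distance 1: mq1, web1.
Distance 2: api3, db1.
Distance 3: cache2.
Distance 4: web2.
Distance 5: lb2 — contains lb2.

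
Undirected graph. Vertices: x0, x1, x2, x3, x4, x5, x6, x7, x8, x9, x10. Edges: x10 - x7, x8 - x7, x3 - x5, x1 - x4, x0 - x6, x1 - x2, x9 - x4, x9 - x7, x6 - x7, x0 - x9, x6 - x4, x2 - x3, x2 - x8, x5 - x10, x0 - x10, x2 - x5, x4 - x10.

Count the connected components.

1

From x0: component {x0, x1, x2, x3, x4, x5, x6, x7, x8, x9, x10}.
That's 1 component.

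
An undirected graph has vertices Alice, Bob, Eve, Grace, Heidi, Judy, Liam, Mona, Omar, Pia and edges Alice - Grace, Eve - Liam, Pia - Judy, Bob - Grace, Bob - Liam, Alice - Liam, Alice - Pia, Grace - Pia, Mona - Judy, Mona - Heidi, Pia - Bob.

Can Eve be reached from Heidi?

Yes

Explore from Heidi.
Distance 1: reach Mona.
Distance 2: reach Judy.
Distance 3: reach Pia.
Distance 4: reach Alice, Bob, Grace.
Distance 5: reach Liam.
Distance 6: reach Eve.
Found Eve.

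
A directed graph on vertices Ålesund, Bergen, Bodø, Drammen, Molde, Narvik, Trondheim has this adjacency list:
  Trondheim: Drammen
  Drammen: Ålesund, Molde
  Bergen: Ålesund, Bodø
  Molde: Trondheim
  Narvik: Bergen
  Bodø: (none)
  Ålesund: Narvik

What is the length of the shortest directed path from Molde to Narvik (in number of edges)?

Distance 0: Molde.
Distance 1: Trondheim.
Distance 2: Drammen.
Distance 3: Ålesund.
Distance 4: Narvik — contains Narvik.

4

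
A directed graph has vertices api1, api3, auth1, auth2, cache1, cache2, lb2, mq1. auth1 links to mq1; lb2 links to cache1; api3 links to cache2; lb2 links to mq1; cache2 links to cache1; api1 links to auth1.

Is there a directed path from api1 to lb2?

Explore from api1.
Distance 1: reach auth1.
Distance 2: reach mq1.
The search from api1 is exhausted; no directed path reaches lb2.

No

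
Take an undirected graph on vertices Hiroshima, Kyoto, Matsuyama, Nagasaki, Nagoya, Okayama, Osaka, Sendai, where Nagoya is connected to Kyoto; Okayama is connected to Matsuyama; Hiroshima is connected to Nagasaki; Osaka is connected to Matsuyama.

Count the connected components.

From Hiroshima: component {Hiroshima, Nagasaki}.
From Kyoto: component {Kyoto, Nagoya}.
From Matsuyama: component {Matsuyama, Okayama, Osaka}.
From Sendai: component {Sendai}.
That's 4 components.

4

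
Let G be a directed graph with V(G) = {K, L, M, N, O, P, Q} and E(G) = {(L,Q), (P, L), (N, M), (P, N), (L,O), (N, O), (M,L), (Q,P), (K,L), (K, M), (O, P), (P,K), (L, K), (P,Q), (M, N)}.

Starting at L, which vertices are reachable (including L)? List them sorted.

Start at L.
Its neighbours: K, O, Q.
Then their neighbours: M, P.
Then next layer: N.
Every vertex is now reached.

K, L, M, N, O, P, Q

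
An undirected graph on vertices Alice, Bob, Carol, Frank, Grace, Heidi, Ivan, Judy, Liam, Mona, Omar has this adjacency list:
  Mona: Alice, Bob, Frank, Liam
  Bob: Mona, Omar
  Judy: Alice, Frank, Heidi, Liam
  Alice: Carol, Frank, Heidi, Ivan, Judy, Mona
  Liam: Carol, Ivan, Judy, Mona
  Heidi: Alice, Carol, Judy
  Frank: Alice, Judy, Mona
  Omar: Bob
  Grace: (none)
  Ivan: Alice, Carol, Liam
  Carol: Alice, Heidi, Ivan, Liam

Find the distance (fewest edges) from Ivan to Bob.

Distance 0: Ivan.
Distance 1: Alice, Carol, Liam.
Distance 2: Frank, Heidi, Judy, Mona.
Distance 3: Bob — contains Bob.

3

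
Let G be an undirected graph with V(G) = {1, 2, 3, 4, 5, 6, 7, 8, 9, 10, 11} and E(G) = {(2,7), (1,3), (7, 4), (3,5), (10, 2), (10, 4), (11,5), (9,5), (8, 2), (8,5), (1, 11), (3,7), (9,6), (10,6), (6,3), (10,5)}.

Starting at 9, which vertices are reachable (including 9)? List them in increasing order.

1, 2, 3, 4, 5, 6, 7, 8, 9, 10, 11

Start at 9.
Its neighbours: 5, 6.
Then their neighbours: 3, 8, 10, 11.
Then next layer: 1, 2, 4, 7.
Every vertex is now reached.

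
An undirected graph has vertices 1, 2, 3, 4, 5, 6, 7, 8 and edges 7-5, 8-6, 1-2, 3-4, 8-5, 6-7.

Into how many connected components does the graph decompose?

3

From 1: component {1, 2}.
From 3: component {3, 4}.
From 5: component {5, 6, 7, 8}.
That's 3 components.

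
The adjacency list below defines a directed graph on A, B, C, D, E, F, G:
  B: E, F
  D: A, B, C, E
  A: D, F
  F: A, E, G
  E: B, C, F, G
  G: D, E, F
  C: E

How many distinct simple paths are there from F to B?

9

F→A→D→B
F→A→D→C→E→B
F→A→D→E→B
F→E→B
F→E→G→D→B
F→G→D→B
F→G→D→C→E→B
F→G→D→E→B
F→G→E→B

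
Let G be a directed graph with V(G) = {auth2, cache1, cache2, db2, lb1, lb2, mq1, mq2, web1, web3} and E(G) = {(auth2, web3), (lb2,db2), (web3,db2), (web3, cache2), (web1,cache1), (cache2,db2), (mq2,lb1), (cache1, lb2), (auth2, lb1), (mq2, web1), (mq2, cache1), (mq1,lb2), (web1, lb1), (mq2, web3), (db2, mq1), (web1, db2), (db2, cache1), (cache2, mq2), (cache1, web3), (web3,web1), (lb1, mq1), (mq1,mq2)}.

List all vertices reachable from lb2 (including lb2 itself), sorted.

cache1, cache2, db2, lb1, lb2, mq1, mq2, web1, web3

Start at lb2.
Its neighbours: db2.
Then their neighbours: cache1, mq1.
Then next layer: mq2, web3.
Then next layer: cache2, lb1, web1.
Nothing further is reachable.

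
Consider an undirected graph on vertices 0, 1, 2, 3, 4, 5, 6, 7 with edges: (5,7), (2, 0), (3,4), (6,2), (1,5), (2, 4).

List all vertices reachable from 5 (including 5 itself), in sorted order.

1, 5, 7

Start at 5.
Its neighbours: 1, 7.
Nothing further is reachable.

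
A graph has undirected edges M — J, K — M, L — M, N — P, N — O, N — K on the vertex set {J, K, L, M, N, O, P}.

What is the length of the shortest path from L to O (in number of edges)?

Distance 0: L.
Distance 1: M.
Distance 2: J, K.
Distance 3: N.
Distance 4: O, P — contains O.

4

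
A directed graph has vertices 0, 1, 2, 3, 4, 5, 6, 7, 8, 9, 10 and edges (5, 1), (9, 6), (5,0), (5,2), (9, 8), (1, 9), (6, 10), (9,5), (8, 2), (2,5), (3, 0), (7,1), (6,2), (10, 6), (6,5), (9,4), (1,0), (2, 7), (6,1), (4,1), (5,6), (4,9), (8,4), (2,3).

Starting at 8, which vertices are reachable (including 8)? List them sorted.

0, 1, 2, 3, 4, 5, 6, 7, 8, 9, 10

Start at 8.
Its neighbours: 2, 4.
Then their neighbours: 1, 3, 5, 7, 9.
Then next layer: 0, 6.
Then next layer: 10.
Every vertex is now reached.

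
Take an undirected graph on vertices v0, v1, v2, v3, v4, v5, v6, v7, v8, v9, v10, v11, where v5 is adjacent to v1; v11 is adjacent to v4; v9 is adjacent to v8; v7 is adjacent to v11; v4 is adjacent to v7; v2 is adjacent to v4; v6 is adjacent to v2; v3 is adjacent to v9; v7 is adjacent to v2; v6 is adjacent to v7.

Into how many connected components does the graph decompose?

From v0: component {v0}.
From v1: component {v1, v5}.
From v2: component {v2, v4, v6, v7, v11}.
From v3: component {v3, v8, v9}.
From v10: component {v10}.
That's 5 components.

5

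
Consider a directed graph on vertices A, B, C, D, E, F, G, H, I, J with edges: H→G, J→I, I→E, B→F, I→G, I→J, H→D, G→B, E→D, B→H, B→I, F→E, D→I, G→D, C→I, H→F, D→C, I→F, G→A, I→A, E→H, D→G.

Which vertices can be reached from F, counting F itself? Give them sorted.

Start at F.
Its neighbours: E.
Then their neighbours: D, H.
Then next layer: C, G, I.
Then next layer: A, B, J.
Every vertex is now reached.

A, B, C, D, E, F, G, H, I, J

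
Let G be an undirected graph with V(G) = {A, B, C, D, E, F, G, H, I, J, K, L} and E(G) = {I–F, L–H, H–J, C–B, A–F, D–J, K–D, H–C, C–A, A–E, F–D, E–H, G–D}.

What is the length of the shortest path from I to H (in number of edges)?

Distance 0: I.
Distance 1: F.
Distance 2: A, D.
Distance 3: C, E, G, J, K.
Distance 4: B, H — contains H.

4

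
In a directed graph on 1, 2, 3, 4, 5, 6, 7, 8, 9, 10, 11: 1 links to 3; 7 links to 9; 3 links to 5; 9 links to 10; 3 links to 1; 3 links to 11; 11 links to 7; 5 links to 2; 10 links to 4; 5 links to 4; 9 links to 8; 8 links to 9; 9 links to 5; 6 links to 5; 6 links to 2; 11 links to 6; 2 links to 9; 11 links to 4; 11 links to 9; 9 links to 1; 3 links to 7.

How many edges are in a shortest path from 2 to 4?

Distance 0: 2.
Distance 1: 9.
Distance 2: 1, 5, 8, 10.
Distance 3: 3, 4 — contains 4.

3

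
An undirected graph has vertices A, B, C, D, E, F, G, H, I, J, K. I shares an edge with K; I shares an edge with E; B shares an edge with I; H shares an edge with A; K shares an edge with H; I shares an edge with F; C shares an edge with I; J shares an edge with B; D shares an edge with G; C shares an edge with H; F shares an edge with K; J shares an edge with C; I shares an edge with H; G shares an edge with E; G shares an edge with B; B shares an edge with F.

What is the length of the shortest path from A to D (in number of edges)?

Distance 0: A.
Distance 1: H.
Distance 2: C, I, K.
Distance 3: B, E, F, J.
Distance 4: G.
Distance 5: D — contains D.

5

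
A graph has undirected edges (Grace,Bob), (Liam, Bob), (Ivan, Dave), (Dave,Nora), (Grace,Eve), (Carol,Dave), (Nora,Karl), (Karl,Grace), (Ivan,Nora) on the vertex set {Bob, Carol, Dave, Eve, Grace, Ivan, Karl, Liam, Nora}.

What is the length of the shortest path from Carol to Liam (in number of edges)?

Distance 0: Carol.
Distance 1: Dave.
Distance 2: Ivan, Nora.
Distance 3: Karl.
Distance 4: Grace.
Distance 5: Bob, Eve.
Distance 6: Liam — contains Liam.

6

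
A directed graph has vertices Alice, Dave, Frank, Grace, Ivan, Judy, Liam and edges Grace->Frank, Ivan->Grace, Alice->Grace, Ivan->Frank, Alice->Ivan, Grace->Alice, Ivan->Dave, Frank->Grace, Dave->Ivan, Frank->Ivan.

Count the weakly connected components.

3

From Alice: component {Alice, Dave, Frank, Grace, Ivan}.
From Judy: component {Judy}.
From Liam: component {Liam}.
That's 3 components.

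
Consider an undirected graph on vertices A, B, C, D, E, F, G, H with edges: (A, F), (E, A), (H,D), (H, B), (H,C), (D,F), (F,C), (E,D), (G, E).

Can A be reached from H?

Yes

Explore from H.
Distance 1: reach B, C, D.
Distance 2: reach E, F.
Distance 3: reach A, G.
Found A.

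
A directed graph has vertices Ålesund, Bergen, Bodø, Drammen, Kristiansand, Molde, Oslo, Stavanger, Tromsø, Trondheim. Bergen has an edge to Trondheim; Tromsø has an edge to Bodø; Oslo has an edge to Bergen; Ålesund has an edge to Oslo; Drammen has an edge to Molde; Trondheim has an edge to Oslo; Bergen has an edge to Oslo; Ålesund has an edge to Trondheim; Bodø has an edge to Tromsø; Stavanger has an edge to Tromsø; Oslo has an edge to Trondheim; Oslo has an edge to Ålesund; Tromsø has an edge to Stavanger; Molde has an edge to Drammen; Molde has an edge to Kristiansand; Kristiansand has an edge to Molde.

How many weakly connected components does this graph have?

From Ålesund: component {Ålesund, Bergen, Oslo, Trondheim}.
From Bodø: component {Bodø, Stavanger, Tromsø}.
From Drammen: component {Drammen, Kristiansand, Molde}.
That's 3 components.

3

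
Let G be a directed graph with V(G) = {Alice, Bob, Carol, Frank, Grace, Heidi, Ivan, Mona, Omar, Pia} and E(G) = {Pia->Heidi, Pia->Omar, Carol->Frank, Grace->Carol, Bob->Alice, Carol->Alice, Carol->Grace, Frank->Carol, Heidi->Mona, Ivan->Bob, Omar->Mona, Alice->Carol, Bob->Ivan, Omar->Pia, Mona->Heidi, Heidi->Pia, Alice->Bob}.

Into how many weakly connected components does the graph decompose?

2

From Alice: component {Alice, Bob, Carol, Frank, Grace, Ivan}.
From Heidi: component {Heidi, Mona, Omar, Pia}.
That's 2 components.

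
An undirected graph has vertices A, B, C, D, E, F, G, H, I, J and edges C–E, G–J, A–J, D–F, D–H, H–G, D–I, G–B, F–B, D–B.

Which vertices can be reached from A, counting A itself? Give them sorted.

Start at A.
Its neighbours: J.
Then their neighbours: G.
Then next layer: B, H.
Then next layer: D, F.
Then next layer: I.
Nothing further is reachable.

A, B, D, F, G, H, I, J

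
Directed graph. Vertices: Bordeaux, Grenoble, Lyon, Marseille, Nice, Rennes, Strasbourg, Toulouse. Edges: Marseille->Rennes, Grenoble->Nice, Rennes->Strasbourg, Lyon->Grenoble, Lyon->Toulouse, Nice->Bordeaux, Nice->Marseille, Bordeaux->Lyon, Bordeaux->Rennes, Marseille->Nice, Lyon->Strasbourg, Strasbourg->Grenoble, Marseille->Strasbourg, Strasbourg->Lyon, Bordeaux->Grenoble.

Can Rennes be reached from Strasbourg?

Yes

Explore from Strasbourg.
Distance 1: reach Grenoble, Lyon.
Distance 2: reach Nice, Toulouse.
Distance 3: reach Bordeaux, Marseille.
Distance 4: reach Rennes.
Found Rennes.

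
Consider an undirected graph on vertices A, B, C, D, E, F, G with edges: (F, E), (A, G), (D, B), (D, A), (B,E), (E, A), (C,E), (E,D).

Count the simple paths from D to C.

3

D–A–E–C
D–B–E–C
D–E–C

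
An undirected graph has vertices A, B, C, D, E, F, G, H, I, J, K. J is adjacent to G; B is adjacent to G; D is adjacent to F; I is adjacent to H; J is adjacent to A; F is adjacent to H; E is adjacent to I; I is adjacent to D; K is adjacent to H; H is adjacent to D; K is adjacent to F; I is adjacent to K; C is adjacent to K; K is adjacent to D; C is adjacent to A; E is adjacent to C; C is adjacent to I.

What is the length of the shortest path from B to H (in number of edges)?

6

Distance 0: B.
Distance 1: G.
Distance 2: J.
Distance 3: A.
Distance 4: C.
Distance 5: E, I, K.
Distance 6: D, F, H — contains H.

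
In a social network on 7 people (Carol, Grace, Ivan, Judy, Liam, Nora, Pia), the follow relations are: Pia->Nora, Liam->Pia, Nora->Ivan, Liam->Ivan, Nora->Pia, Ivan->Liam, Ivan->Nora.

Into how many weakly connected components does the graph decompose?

4

From Carol: component {Carol}.
From Grace: component {Grace}.
From Ivan: component {Ivan, Liam, Nora, Pia}.
From Judy: component {Judy}.
That's 4 components.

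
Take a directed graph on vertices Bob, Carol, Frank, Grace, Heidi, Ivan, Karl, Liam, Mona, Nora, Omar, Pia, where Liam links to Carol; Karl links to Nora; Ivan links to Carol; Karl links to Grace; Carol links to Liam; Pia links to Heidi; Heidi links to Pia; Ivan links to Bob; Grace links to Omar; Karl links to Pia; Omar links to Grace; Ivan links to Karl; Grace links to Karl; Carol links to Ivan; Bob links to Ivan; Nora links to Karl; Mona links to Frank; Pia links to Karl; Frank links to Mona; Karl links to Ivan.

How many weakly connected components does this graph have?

From Bob: component {Bob, Carol, Grace, Heidi, Ivan, Karl, Liam, Nora, Omar, Pia}.
From Frank: component {Frank, Mona}.
That's 2 components.

2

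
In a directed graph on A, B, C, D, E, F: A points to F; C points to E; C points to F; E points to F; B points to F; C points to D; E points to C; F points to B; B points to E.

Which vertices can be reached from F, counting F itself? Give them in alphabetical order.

Start at F.
Its neighbours: B.
Then their neighbours: E.
Then next layer: C.
Then next layer: D.
Nothing further is reachable.

B, C, D, E, F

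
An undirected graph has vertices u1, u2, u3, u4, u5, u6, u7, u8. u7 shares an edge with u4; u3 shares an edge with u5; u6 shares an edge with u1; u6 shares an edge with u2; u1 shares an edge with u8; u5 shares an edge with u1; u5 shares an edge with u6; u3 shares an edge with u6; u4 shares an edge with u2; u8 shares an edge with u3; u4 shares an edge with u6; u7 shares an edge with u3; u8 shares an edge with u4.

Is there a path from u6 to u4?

Explore from u6.
Distance 1: reach u1, u2, u3, u4, u5.
Found u4.

Yes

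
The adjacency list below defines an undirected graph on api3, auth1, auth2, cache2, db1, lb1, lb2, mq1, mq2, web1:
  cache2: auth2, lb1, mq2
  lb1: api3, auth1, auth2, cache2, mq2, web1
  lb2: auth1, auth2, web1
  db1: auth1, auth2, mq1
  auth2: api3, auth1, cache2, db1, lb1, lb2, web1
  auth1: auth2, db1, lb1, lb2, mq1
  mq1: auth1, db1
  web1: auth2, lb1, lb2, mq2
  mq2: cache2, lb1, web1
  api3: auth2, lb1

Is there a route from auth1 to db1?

Yes

Explore from auth1.
Distance 1: reach auth2, db1, lb1, lb2, mq1.
Found db1.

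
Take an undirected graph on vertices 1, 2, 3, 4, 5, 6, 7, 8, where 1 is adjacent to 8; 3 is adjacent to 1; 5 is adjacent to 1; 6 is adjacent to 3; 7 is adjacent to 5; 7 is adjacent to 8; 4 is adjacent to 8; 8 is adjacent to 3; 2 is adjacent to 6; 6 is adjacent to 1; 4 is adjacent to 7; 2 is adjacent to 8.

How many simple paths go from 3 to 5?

15

3–1–5
3–1–6–2–8–4–7–5
3–1–6–2–8–7–5
3–1–8–4–7–5
3–1–8–7–5
3–6–1–5
3–6–1–8–4–7–5
3–6–1–8–7–5
3–6–2–8–1–5
3–6–2–8–4–7–5
3–6–2–8–7–5
3–8–1–5
3–8–2–6–1–5
3–8–4–7–5
3–8–7–5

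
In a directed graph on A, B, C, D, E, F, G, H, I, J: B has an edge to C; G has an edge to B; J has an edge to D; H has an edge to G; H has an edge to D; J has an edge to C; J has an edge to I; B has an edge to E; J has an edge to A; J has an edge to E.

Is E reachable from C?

No

C has no outgoing edges, so nothing is reachable from it.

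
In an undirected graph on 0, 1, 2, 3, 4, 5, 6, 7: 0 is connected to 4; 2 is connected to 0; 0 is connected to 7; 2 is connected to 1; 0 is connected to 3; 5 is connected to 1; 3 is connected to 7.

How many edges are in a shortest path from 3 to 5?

4

Distance 0: 3.
Distance 1: 0, 7.
Distance 2: 2, 4.
Distance 3: 1.
Distance 4: 5 — contains 5.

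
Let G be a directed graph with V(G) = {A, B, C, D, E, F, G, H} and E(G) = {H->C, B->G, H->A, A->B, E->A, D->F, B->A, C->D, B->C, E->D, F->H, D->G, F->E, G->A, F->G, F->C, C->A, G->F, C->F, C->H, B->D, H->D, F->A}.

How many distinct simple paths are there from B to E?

8

B→C→D→F→E
B→C→D→G→F→E
B→C→F→E
B→C→H→D→F→E
B→C→H→D→G→F→E
B→D→F→E
B→D→G→F→E
B→G→F→E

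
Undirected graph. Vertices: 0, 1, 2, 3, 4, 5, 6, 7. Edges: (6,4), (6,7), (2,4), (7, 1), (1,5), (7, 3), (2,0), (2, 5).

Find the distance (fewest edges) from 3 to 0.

Distance 0: 3.
Distance 1: 7.
Distance 2: 1, 6.
Distance 3: 4, 5.
Distance 4: 2.
Distance 5: 0 — contains 0.

5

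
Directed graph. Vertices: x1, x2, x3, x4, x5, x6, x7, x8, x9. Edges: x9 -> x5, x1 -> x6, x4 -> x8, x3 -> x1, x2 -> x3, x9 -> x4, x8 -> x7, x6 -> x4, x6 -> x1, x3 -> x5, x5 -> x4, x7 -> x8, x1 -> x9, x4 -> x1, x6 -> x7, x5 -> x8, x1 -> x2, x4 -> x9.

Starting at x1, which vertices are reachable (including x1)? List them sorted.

Start at x1.
Its neighbours: x2, x6, x9.
Then their neighbours: x3, x4, x5, x7.
Then next layer: x8.
Every vertex is now reached.

x1, x2, x3, x4, x5, x6, x7, x8, x9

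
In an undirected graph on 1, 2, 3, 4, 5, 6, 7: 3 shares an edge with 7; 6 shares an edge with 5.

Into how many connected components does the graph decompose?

From 1: component {1}.
From 2: component {2}.
From 3: component {3, 7}.
From 4: component {4}.
From 5: component {5, 6}.
That's 5 components.

5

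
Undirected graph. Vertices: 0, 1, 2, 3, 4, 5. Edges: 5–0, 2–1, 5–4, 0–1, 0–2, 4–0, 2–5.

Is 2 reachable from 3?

3 has no edges, so nothing is reachable from it.

No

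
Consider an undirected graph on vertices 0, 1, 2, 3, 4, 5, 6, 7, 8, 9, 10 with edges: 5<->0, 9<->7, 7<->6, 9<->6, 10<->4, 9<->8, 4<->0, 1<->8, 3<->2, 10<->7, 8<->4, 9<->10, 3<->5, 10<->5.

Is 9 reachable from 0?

Yes

Explore from 0.
Distance 1: reach 4, 5.
Distance 2: reach 3, 8, 10.
Distance 3: reach 1, 2, 7, 9.
Found 9.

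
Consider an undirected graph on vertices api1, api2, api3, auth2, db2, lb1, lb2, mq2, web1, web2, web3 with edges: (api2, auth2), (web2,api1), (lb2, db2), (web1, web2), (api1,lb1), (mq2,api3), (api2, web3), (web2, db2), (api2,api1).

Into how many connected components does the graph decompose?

From api1: component {api1, api2, auth2, db2, lb1, lb2, web1, web2, web3}.
From api3: component {api3, mq2}.
That's 2 components.

2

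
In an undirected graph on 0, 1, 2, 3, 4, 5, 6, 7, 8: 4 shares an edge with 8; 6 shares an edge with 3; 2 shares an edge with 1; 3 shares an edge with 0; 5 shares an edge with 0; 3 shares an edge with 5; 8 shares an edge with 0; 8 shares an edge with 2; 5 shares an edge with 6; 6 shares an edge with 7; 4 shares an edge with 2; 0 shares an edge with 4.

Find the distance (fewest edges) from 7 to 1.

Distance 0: 7.
Distance 1: 6.
Distance 2: 3, 5.
Distance 3: 0.
Distance 4: 4, 8.
Distance 5: 2.
Distance 6: 1 — contains 1.

6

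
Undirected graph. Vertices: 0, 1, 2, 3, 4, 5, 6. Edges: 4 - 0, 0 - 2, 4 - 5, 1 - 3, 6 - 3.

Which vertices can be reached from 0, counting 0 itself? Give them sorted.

0, 2, 4, 5

Start at 0.
Its neighbours: 2, 4.
Then their neighbours: 5.
Nothing further is reachable.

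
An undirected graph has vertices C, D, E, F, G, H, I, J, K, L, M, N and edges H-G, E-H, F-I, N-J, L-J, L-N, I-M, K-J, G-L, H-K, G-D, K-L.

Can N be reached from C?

C has no edges, so nothing is reachable from it.

No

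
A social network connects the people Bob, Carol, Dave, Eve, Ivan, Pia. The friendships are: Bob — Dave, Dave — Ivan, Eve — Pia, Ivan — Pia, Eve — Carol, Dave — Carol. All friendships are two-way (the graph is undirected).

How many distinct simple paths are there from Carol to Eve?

2

Carol–Dave–Ivan–Pia–Eve
Carol–Eve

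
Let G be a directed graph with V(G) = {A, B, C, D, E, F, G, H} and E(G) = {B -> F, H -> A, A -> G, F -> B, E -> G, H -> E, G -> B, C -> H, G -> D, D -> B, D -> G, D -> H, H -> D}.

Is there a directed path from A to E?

Yes

Explore from A.
Distance 1: reach G.
Distance 2: reach B, D.
Distance 3: reach F, H.
Distance 4: reach E.
Found E.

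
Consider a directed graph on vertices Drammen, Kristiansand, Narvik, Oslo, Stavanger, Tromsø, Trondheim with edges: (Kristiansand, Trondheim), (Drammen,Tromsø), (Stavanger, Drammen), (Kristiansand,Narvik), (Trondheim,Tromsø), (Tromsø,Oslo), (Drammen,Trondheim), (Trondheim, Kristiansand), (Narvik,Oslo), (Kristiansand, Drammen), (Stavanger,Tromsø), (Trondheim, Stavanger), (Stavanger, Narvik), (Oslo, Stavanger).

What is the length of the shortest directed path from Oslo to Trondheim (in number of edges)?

3

Distance 0: Oslo.
Distance 1: Stavanger.
Distance 2: Drammen, Narvik, Tromsø.
Distance 3: Trondheim — contains Trondheim.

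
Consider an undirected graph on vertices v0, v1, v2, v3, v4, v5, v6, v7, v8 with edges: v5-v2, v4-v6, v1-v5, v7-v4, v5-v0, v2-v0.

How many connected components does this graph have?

From v0: component {v0, v1, v2, v5}.
From v3: component {v3}.
From v4: component {v4, v6, v7}.
From v8: component {v8}.
That's 4 components.

4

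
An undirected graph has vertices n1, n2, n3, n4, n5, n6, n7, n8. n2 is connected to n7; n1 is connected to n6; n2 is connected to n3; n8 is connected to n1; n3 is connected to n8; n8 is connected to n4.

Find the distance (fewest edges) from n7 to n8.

3

Distance 0: n7.
Distance 1: n2.
Distance 2: n3.
Distance 3: n8 — contains n8.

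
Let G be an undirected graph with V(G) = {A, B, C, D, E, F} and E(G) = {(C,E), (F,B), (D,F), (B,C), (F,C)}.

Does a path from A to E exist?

No

A has no edges, so nothing is reachable from it.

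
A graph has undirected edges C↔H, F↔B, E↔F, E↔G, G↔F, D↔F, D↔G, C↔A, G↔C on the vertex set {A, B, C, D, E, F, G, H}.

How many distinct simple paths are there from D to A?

D–F–E–G–C–A
D–F–G–C–A
D–G–C–A

3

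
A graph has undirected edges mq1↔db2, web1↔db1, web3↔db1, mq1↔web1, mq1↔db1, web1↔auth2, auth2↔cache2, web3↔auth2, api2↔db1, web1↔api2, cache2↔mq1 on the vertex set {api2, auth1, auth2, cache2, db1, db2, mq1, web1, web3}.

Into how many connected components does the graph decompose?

2

From api2: component {api2, auth2, cache2, db1, db2, mq1, web1, web3}.
From auth1: component {auth1}.
That's 2 components.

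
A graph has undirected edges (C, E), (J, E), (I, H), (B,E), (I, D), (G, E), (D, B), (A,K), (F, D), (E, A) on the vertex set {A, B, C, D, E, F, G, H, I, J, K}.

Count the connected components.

From A: component {A, B, C, D, E, F, G, H, I, J, K}.
That's 1 component.

1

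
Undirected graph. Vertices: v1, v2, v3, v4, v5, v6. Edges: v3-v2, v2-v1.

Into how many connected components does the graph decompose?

From v1: component {v1, v2, v3}.
From v4: component {v4}.
From v5: component {v5}.
From v6: component {v6}.
That's 4 components.

4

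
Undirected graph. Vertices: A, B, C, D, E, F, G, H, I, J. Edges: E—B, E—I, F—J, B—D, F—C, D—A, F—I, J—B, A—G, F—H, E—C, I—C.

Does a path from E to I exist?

Yes

Explore from E.
Distance 1: reach B, C, I.
Found I.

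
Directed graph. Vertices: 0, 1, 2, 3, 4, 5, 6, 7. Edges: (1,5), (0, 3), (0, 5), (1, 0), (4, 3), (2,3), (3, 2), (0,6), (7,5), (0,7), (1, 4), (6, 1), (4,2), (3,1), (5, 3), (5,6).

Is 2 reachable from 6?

Yes

Explore from 6.
Distance 1: reach 1.
Distance 2: reach 0, 4, 5.
Distance 3: reach 2, 3, 7.
Found 2.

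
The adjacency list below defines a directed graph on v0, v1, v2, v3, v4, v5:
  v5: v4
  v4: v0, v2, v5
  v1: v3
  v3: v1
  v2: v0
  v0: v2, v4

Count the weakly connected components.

2

From v0: component {v0, v2, v4, v5}.
From v1: component {v1, v3}.
That's 2 components.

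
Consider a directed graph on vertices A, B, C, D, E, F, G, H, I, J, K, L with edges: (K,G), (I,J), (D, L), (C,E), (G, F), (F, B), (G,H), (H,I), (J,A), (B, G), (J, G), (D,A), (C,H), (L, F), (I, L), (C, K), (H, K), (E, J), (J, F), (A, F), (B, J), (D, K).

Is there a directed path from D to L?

Explore from D.
Distance 1: reach A, K, L.
Found L.

Yes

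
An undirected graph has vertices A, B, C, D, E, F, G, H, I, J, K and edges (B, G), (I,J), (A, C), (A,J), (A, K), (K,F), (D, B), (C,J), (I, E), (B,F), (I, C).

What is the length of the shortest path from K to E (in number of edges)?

Distance 0: K.
Distance 1: A, F.
Distance 2: B, C, J.
Distance 3: D, G, I.
Distance 4: E — contains E.

4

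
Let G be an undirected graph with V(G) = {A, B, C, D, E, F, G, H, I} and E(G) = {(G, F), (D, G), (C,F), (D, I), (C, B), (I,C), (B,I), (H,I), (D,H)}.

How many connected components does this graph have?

From A: component {A}.
From B: component {B, C, D, F, G, H, I}.
From E: component {E}.
That's 3 components.

3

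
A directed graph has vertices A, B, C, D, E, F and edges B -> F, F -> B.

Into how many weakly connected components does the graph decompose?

From A: component {A}.
From B: component {B, F}.
From C: component {C}.
From D: component {D}.
From E: component {E}.
That's 5 components.

5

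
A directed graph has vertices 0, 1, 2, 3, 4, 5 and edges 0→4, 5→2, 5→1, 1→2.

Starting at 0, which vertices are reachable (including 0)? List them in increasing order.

Start at 0.
Its neighbours: 4.
Nothing further is reachable.

0, 4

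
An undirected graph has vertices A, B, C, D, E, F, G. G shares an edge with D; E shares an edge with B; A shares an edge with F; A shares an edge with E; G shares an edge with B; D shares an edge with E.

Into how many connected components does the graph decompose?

2

From A: component {A, B, D, E, F, G}.
From C: component {C}.
That's 2 components.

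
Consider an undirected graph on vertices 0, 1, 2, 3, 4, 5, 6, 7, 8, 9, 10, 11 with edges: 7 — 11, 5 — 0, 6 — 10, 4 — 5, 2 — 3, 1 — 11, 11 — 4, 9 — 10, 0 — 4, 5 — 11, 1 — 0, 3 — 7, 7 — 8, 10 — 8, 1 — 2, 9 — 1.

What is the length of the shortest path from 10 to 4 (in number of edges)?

4

Distance 0: 10.
Distance 1: 6, 8, 9.
Distance 2: 1, 7.
Distance 3: 0, 2, 3, 11.
Distance 4: 4, 5 — contains 4.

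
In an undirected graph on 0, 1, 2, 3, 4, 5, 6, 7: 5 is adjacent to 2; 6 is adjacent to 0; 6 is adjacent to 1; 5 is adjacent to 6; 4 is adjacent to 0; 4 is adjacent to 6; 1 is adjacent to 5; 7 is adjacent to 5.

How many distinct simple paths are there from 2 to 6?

2–5–1–6
2–5–6

2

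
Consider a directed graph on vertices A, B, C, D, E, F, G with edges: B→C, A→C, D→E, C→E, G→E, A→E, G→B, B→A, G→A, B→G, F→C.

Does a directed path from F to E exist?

Yes

Explore from F.
Distance 1: reach C.
Distance 2: reach E.
Found E.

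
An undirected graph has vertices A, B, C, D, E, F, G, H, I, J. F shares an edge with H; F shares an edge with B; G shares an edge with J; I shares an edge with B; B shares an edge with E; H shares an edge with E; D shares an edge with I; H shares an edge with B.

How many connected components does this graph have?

4

From A: component {A}.
From B: component {B, D, E, F, H, I}.
From C: component {C}.
From G: component {G, J}.
That's 4 components.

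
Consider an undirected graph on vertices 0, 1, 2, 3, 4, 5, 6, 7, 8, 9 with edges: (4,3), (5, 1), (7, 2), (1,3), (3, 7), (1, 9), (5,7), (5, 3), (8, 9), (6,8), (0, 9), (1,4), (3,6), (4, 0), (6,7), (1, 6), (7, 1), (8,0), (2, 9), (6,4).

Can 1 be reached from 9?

Yes

Explore from 9.
Distance 1: reach 0, 1, 2, 8.
Found 1.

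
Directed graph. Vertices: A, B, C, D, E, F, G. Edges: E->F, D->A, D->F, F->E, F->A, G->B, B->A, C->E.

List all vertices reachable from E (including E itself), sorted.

Start at E.
Its neighbours: F.
Then their neighbours: A.
Nothing further is reachable.

A, E, F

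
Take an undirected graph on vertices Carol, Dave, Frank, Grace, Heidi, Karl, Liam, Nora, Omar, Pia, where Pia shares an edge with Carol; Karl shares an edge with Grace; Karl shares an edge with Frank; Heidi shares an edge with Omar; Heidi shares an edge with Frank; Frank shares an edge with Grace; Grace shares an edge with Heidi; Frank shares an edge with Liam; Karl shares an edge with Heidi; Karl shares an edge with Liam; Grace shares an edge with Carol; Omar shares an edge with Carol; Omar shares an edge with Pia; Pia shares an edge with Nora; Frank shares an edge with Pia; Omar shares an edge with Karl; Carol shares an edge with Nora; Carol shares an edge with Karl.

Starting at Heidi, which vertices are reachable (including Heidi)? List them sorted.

Carol, Frank, Grace, Heidi, Karl, Liam, Nora, Omar, Pia

Start at Heidi.
Its neighbours: Frank, Grace, Karl, Omar.
Then their neighbours: Carol, Liam, Pia.
Then next layer: Nora.
Nothing further is reachable.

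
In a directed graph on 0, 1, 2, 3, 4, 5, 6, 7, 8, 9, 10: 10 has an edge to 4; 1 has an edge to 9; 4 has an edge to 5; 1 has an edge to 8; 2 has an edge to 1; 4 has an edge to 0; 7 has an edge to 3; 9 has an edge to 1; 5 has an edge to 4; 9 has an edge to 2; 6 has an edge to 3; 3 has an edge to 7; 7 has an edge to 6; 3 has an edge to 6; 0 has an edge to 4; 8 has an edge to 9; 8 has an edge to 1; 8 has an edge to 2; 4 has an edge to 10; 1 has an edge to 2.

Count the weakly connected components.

3

From 0: component {0, 4, 5, 10}.
From 1: component {1, 2, 8, 9}.
From 3: component {3, 6, 7}.
That's 3 components.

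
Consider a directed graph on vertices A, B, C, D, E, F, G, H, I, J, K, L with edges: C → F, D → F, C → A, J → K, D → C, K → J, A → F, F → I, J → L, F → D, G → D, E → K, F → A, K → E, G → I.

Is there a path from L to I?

L has no outgoing edges, so nothing is reachable from it.

No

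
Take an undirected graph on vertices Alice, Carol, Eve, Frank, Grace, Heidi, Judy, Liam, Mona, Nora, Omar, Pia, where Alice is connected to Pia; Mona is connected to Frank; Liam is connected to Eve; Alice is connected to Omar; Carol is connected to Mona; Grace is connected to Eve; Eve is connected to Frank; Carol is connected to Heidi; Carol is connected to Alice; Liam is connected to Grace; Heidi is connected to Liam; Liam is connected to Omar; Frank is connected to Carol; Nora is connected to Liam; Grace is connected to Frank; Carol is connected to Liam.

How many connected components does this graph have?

2

From Alice: component {Alice, Carol, Eve, Frank, Grace, Heidi, Liam, Mona, Nora, Omar, Pia}.
From Judy: component {Judy}.
That's 2 components.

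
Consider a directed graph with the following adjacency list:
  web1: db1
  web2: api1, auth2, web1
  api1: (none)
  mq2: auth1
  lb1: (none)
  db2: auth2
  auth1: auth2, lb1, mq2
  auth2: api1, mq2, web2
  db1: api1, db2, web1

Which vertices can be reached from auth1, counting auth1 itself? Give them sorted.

api1, auth1, auth2, db1, db2, lb1, mq2, web1, web2

Start at auth1.
Its neighbours: auth2, lb1, mq2.
Then their neighbours: api1, web2.
Then next layer: web1.
Then next layer: db1.
Then next layer: db2.
Every vertex is now reached.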